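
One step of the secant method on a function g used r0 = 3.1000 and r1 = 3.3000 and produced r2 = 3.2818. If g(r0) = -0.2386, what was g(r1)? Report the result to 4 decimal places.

The secant line through (3.1000, -0.2386) and (3.3000, g(r1)) crosses zero at r2 = 3.2818.
So (3.1000, -0.2386), (3.3000, g(r1)), (3.2818, 0) are collinear:
g(r1) = -0.2386 · (3.3000 − 3.2818) / (3.1000 − 3.2818) = -0.2386 · (0.018200)/(-0.181800) = 0.023886

0.0239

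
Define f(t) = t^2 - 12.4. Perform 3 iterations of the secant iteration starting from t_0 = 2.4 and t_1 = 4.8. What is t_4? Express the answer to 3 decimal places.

f(2.4) = -6.64000, f(4.8) = 10.64000
t_2 = 4.80000 − 10.64000·(4.80000 − 2.40000) / (10.64000 − (-6.64000)) = 4.80000 − (25.53600)/(17.28000) = 3.32222
f(3.32222) = -1.36284
t_3 = 3.32222 − (-1.36284)·(3.32222 − 4.80000) / (-1.36284 − 10.64000) = 3.32222 − (2.01397)/(-12.00284) = 3.49001
f(3.49001) = -0.21980
t_4 = 3.49001 − (-0.21980)·(3.49001 − 3.32222) / (-0.21980 − (-1.36284)) = 3.49001 − (-0.03688)/(1.14303) = 3.52228

3.522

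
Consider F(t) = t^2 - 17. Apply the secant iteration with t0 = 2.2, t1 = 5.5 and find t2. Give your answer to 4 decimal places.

F(2.2) = -12.160000, F(5.5) = 13.250000
t2 = 5.500000 − 13.250000·(5.500000 − 2.200000) / (13.250000 − (-12.160000)) = 5.500000 − (43.725000)/(25.410000) = 3.779221

3.7792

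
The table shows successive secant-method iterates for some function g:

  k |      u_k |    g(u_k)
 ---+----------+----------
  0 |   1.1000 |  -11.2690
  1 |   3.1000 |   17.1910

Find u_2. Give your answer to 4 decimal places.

u_2 = 3.1000 − 17.1910·(3.1000 − 1.1000) / (17.1910 − (-11.2690))
   = 3.1000 − (34.382000)/(28.460000) = 1.891918

1.8919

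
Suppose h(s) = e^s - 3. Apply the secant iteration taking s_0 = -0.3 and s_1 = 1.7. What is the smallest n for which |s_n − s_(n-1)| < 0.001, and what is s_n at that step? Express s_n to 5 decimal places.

h(-0.3) = -2.2591818, h(1.7) = 2.4739474
s_2 = 1.7000000 − 2.4739474·(2.0000000)/(4.7331292) = 0.6546250;  |Δ| = 1.0453750
h(0.6546250) = -1.0755792
s_3 = 0.6546250 − (-1.0755792)·(-1.0453750)/(-3.5495266) = 0.9713950;  |Δ| = 0.3167700
h(0.9713950) = -0.3583729
s_4 = 0.9713950 − (-0.3583729)·(0.3167700)/(0.7172063) = 1.1296784;  |Δ| = 0.1582833
h(1.1296784) = 0.0946610
s_5 = 1.1296784 − 0.0946610·(0.1582833)/(0.4530339) = 1.0966052;  |Δ| = 0.0330731
h(1.0966052) = -0.0060152
s_6 = 1.0966052 − (-0.0060152)·(-0.0330731)/(-0.1006762) = 1.0985813;  |Δ| = 0.0019760
h(1.0985813) = -0.0000931
s_7 = 1.0985813 − (-0.0000931)·(0.0019760)/(0.0059221) = 1.0986123;  |Δ| = 0.0000311
|s_7 − s_6| = 0.0000311 < 0.001

n = 7, s_n = 1.09861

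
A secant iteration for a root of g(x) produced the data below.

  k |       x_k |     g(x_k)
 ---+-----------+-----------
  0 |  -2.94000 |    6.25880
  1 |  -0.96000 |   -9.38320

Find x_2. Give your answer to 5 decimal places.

x_2 = -0.96000 − (-9.38320)·(-0.96000 − (-2.94000)) / (-9.38320 − 6.25880)
   = -0.96000 − (-18.5787360)/(-15.6420000) = -2.1477468

-2.14775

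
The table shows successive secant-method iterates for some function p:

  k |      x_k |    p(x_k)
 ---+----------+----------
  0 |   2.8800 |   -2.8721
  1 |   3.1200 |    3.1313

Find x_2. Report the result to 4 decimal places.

x_2 = 3.1200 − 3.1313·(3.1200 − 2.8800) / (3.1313 − (-2.8721))
   = 3.1200 − (0.751512)/(6.003400) = 2.994819

2.9948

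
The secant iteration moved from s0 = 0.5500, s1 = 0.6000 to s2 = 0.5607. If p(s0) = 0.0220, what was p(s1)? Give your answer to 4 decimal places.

The secant line through (0.5500, 0.0220) and (0.6000, p(s1)) crosses zero at s2 = 0.5607.
So (0.5500, 0.0220), (0.6000, p(s1)), (0.5607, 0) are collinear:
p(s1) = 0.0220 · (0.6000 − 0.5607) / (0.5500 − 0.5607) = 0.0220 · (0.039300)/(-0.010700) = -0.080804

-0.0808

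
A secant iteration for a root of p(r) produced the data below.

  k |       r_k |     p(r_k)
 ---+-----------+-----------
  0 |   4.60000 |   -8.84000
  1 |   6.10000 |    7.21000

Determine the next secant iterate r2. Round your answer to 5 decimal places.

5.42617

r2 = 6.10000 − 7.21000·(6.10000 − 4.60000) / (7.21000 − (-8.84000))
   = 6.10000 − (10.8150000)/(16.0500000) = 5.4261682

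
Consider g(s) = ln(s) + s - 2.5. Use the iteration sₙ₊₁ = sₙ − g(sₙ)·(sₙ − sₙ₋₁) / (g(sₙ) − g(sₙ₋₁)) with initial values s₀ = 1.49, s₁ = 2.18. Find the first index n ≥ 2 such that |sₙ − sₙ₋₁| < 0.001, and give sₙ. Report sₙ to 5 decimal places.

g(1.49) = -0.6112239, g(2.18) = 0.4593249
s₂ = 2.1800000 − 0.4593249·(0.6900000)/(1.0705488) = 1.8839517;  |Δ| = 0.2960483
g(1.8839517) = 0.0173232
s₃ = 1.8839517 − 0.0173232·(-0.2960483)/(-0.4420017) = 1.8723488;  |Δ| = 0.0116029
g(1.8723488) = -0.0004576
s₄ = 1.8723488 − (-0.0004576)·(-0.0116029)/(-0.0177808) = 1.8726474;  |Δ| = 0.0002986
|s₄ − s₃| = 0.0002986 < 0.001

n = 4, sₙ = 1.87265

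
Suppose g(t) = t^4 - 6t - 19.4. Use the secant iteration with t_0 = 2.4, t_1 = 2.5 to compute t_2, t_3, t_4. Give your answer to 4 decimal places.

2.4118, 2.4125, 2.4125

g(2.4) = -0.622400, g(2.5) = 4.662500
t_2 = 2.500000 − 4.662500·(2.500000 − 2.400000) / (4.662500 − (-0.622400)) = 2.500000 − (0.466250)/(5.284900) = 2.411777
g(2.411777) = -0.037034
t_3 = 2.411777 − (-0.037034)·(2.411777 − 2.500000) / (-0.037034 − 4.662500) = 2.411777 − (0.003267)/(-4.699534) = 2.412472
g(2.412472) = -0.002176
t_4 = 2.412472 − (-0.002176)·(2.412472 − 2.411777) / (-0.002176 − (-0.037034)) = 2.412472 − (-0.000002)/(0.034858) = 2.412516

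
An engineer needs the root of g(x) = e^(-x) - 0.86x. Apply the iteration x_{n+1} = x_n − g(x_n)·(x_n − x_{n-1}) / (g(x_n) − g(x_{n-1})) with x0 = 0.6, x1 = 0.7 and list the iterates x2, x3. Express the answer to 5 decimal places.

g(0.6) = 0.0328116, g(0.7) = -0.1054147
x2 = 0.7000000 − (-0.1054147)·(0.7000000 − 0.6000000) / (-0.1054147 − 0.0328116) = 0.7000000 − (-0.0105415)/(-0.1382263) = 0.6237376
g(0.6237376) = -0.0004768
x3 = 0.6237376 − (-0.0004768)·(0.6237376 − 0.7000000) / (-0.0004768 − (-0.1054147)) = 0.6237376 − (0.0000364)/(0.1049379) = 0.6233911

0.62374, 0.62339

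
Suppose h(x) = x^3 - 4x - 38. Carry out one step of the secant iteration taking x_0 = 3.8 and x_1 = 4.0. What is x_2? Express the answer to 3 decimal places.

3.760

h(3.8) = 1.67200, h(4.0) = 10.00000
x_2 = 4.00000 − 10.00000·(4.00000 − 3.80000) / (10.00000 − 1.67200) = 4.00000 − (2.00000)/(8.32800) = 3.75985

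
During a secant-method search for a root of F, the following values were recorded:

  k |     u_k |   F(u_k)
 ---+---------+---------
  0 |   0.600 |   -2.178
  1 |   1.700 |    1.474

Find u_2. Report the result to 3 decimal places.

1.256

u_2 = 1.700 − 1.474·(1.700 − 0.600) / (1.474 − (-2.178))
   = 1.700 − (1.62140)/(3.65200) = 1.25602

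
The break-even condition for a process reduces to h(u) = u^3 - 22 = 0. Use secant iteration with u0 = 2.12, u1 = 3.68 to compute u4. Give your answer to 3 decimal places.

h(2.12) = -12.47187, h(3.68) = 27.83603
u2 = 3.68000 − 27.83603·(3.68000 − 2.12000) / (27.83603 − (-12.47187)) = 3.68000 − (43.42421)/(40.30790) = 2.60269
h(2.60269) = -4.36944
u3 = 2.60269 − (-4.36944)·(2.60269 − 3.68000) / (-4.36944 − 27.83603) = 2.60269 − (4.70725)/(-32.20547) = 2.74885
h(2.74885) = -1.22919
u4 = 2.74885 − (-1.22919)·(2.74885 − 2.60269) / (-1.22919 − (-4.36944)) = 2.74885 − (-0.17966)/(3.14025) = 2.80606

2.806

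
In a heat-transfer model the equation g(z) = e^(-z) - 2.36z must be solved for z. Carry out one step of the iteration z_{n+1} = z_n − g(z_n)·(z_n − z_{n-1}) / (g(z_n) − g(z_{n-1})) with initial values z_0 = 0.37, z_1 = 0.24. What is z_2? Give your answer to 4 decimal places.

0.3111

g(0.37) = -0.182466, g(0.24) = 0.220228
z_2 = 0.240000 − 0.220228·(0.240000 − 0.370000) / (0.220228 − (-0.182466)) = 0.240000 − (-0.028630)/(0.402694) = 0.311095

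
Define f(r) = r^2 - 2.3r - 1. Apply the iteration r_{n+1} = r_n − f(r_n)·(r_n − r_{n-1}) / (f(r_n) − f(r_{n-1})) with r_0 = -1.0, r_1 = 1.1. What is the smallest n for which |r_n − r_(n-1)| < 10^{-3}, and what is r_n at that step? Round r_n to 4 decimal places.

f(-1.0) = 2.300000, f(1.1) = -2.320000
r_2 = 1.100000 − (-2.320000)·(2.100000)/(-4.620000) = 0.045455;  |Δ| = 1.054545
f(0.045455) = -1.102479
r_3 = 0.045455 − (-1.102479)·(-1.054545)/(1.217521) = -0.909449;  |Δ| = 0.954903
f(-0.909449) = 1.918829
r_4 = -0.909449 − 1.918829·(-0.954903)/(3.021309) = -0.302991;  |Δ| = 0.606458
f(-0.302991) = -0.211317
r_5 = -0.302991 − (-0.211317)·(0.606458)/(-2.130147) = -0.363153;  |Δ| = 0.060163
f(-0.363153) = -0.032867
r_6 = -0.363153 − (-0.032867)·(-0.060163)/(0.178451) = -0.374234;  |Δ| = 0.011081
f(-0.374234) = 0.000789
r_7 = -0.374234 − 0.000789·(-0.011081)/(0.033656) = -0.373974;  |Δ| = 0.000260
|r_7 − r_6| = 0.000260 < 10^{-3}

n = 7, r_n = -0.3740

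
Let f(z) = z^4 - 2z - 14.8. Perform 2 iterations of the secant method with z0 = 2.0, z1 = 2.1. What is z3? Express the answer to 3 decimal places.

f(2.0) = -2.80000, f(2.1) = 0.44810
z2 = 2.10000 − 0.44810·(2.10000 − 2.00000) / (0.44810 − (-2.80000)) = 2.10000 − (0.04481)/(3.24810) = 2.08620
f(2.08620) = -0.03034
z3 = 2.08620 − (-0.03034)·(2.08620 − 2.10000) / (-0.03034 − 0.44810) = 2.08620 − (0.00042)/(-0.47844) = 2.08708

2.087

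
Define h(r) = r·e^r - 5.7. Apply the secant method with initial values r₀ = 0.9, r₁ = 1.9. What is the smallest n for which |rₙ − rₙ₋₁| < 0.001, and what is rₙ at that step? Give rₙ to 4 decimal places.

n = 6, rₙ = 1.4023

h(0.9) = -3.486357, h(1.9) = 7.003199
r₂ = 1.900000 − 7.003199·(1.000000)/(10.489557) = 1.232365;  |Δ| = 0.667635
h(1.232365) = -1.473816
r₃ = 1.232365 − (-1.473816)·(-0.667635)/(-8.477016) = 1.348440;  |Δ| = 0.116075
h(1.348440) = -0.506602
r₄ = 1.348440 − (-0.506602)·(0.116075)/(0.967214) = 1.409237;  |Δ| = 0.060797
h(1.409237) = 0.067771
r₅ = 1.409237 − 0.067771·(0.060797)/(0.574373) = 1.402064;  |Δ| = 0.007174
h(1.402064) = -0.002607
r₆ = 1.402064 − (-0.002607)·(-0.007174)/(-0.070378) = 1.402329;  |Δ| = 0.000266
|r₆ − r₅| = 0.000266 < 0.001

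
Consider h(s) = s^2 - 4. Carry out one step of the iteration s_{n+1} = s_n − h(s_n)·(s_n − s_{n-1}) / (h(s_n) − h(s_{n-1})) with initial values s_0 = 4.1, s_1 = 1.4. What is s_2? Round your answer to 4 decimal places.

1.7709

h(4.1) = 12.810000, h(1.4) = -2.040000
s_2 = 1.400000 − (-2.040000)·(1.400000 − 4.100000) / (-2.040000 − 12.810000) = 1.400000 − (5.508000)/(-14.850000) = 1.770909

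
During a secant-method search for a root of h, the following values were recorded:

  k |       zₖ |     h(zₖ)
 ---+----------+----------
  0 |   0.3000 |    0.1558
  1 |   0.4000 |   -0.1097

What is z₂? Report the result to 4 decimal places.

z₂ = 0.4000 − (-0.1097)·(0.4000 − 0.3000) / (-0.1097 − 0.1558)
   = 0.4000 − (-0.010970)/(-0.265500) = 0.358682

0.3587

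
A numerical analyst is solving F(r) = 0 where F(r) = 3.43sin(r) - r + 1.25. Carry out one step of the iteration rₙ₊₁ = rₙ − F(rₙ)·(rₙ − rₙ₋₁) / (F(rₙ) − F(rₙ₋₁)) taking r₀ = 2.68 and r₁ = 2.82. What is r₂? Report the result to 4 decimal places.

F(2.68) = 0.097635, F(2.82) = -0.485853
r₂ = 2.820000 − (-0.485853)·(2.820000 − 2.680000) / (-0.485853 − 0.097635) = 2.820000 − (-0.068019)/(-0.583488) = 2.703426

2.7034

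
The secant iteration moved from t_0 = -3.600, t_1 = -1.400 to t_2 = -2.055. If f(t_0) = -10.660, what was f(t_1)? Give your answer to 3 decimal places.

4.519

The secant line through (-3.600, -10.660) and (-1.400, f(t_1)) crosses zero at t_2 = -2.055.
So (-3.600, -10.660), (-1.400, f(t_1)), (-2.055, 0) are collinear:
f(t_1) = -10.660 · (-1.400 − (-2.055)) / (-3.600 − (-2.055)) = -10.660 · (0.65500)/(-1.54500) = 4.51929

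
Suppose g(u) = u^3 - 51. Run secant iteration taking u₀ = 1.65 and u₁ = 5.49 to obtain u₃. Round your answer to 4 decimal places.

g(1.65) = -46.507875, g(5.49) = 114.469149
u₂ = 5.490000 − 114.469149·(5.490000 − 1.650000) / (114.469149 − (-46.507875)) = 5.490000 − (439.561532)/(160.977024) = 2.759414
g(2.759414) = -29.988802
u₃ = 2.759414 − (-29.988802)·(2.759414 − 5.490000) / (-29.988802 − 114.469149) = 2.759414 − (81.886989)/(-144.457951) = 3.326271

3.3263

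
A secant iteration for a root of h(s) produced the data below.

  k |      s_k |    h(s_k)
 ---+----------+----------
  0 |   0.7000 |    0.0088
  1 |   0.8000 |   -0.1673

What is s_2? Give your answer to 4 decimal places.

0.7050

s_2 = 0.8000 − (-0.1673)·(0.8000 − 0.7000) / (-0.1673 − 0.0088)
   = 0.8000 − (-0.016730)/(-0.176100) = 0.704997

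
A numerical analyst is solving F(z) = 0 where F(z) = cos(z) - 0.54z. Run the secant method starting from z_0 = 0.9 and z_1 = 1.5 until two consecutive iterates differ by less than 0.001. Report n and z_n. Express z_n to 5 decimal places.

F(0.9) = 0.1356100, F(1.5) = -0.7392628
z_2 = 1.5000000 − (-0.7392628)·(0.6000000)/(-0.8748728) = 0.9930032;  |Δ| = 0.5069968
F(0.9930032) = 0.0099549
z_3 = 0.9930032 − 0.0099549·(-0.5069968)/(0.7492177) = 0.9997397;  |Δ| = 0.0067365
F(0.9997397) = 0.0006619
z_4 = 0.9997397 − 0.0006619·(0.0067365)/(-0.0092930) = 1.0002195;  |Δ| = 0.0004798
|z_4 − z_3| = 0.0004798 < 0.001

n = 4, z_n = 1.00022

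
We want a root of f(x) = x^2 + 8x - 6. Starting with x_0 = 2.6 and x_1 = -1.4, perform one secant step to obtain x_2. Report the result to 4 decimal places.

0.2565

f(2.6) = 21.560000, f(-1.4) = -15.240000
x_2 = -1.400000 − (-15.240000)·(-1.400000 − 2.600000) / (-15.240000 − 21.560000) = -1.400000 − (60.960000)/(-36.800000) = 0.256522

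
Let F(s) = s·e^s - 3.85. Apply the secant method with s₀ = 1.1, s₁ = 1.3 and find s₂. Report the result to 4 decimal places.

F(1.1) = -0.545417, F(1.3) = 0.920086
s₂ = 1.300000 − 0.920086·(1.300000 − 1.100000) / (0.920086 − (-0.545417)) = 1.300000 − (0.184017)/(1.465503) = 1.174434

1.1744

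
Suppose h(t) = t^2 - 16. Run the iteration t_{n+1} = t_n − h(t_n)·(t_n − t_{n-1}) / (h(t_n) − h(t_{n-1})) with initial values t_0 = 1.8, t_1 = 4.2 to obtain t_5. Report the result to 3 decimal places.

h(1.8) = -12.76000, h(4.2) = 1.64000
t_2 = 4.20000 − 1.64000·(4.20000 − 1.80000) / (1.64000 − (-12.76000)) = 4.20000 − (3.93600)/(14.40000) = 3.92667
h(3.92667) = -0.58129
t_3 = 3.92667 − (-0.58129)·(3.92667 − 4.20000) / (-0.58129 − 1.64000) = 3.92667 − (0.15889)/(-2.22129) = 3.99820
h(3.99820) = -0.01443
t_4 = 3.99820 − (-0.01443)·(3.99820 − 3.92667) / (-0.01443 − (-0.58129)) = 3.99820 − (-0.00103)/(0.56685) = 4.00002
h(4.00002) = 0.00013
t_5 = 4.00002 − 0.00013·(4.00002 − 3.99820) / (0.00013 − (-0.01443)) = 4.00002 − (0.00000)/(0.01457) = 4.00000

4.000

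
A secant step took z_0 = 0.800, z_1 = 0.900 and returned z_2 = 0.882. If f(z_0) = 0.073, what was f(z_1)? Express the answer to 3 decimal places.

-0.016

The secant line through (0.800, 0.073) and (0.900, f(z_1)) crosses zero at z_2 = 0.882.
So (0.800, 0.073), (0.900, f(z_1)), (0.882, 0) are collinear:
f(z_1) = 0.073 · (0.900 − 0.882) / (0.800 − 0.882) = 0.073 · (0.01800)/(-0.08200) = -0.01602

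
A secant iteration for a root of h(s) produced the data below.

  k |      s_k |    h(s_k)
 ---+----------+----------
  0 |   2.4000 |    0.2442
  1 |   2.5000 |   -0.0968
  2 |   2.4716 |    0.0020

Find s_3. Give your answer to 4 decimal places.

2.4722

s_3 = 2.4716 − 0.0020·(2.4716 − 2.5000) / (0.0020 − (-0.0968))
   = 2.4716 − (-0.000057)/(0.098800) = 2.472175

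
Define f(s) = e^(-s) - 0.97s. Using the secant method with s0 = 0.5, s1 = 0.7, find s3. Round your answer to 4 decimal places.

0.5782

f(0.5) = 0.121531, f(0.7) = -0.182415
s2 = 0.700000 − (-0.182415)·(0.700000 − 0.500000) / (-0.182415 − 0.121531) = 0.700000 − (-0.036483)/(-0.303945) = 0.579969
f(0.579969) = -0.002654
s3 = 0.579969 − (-0.002654)·(0.579969 − 0.700000) / (-0.002654 − (-0.182415)) = 0.579969 − (0.000319)/(0.179761) = 0.578197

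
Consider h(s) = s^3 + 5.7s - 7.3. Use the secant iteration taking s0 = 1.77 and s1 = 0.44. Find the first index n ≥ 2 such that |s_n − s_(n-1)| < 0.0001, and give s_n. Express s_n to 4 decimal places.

n = 6, s_n = 1.0674

h(1.77) = 8.334233, h(0.44) = -4.706816
s2 = 0.440000 − (-4.706816)·(-1.330000)/(-13.041049) = 0.920028;  |Δ| = 0.480028
h(0.920028) = -1.277083
s3 = 0.920028 − (-1.277083)·(0.480028)/(3.429733) = 1.098769;  |Δ| = 0.178741
h(1.098769) = 0.289522
s4 = 1.098769 − 0.289522·(0.178741)/(1.566605) = 1.065736;  |Δ| = 0.033033
h(1.065736) = -0.014846
s5 = 1.065736 − (-0.014846)·(-0.033033)/(-0.304368) = 1.067348;  |Δ| = 0.001611
h(1.067348) = -0.000164
s6 = 1.067348 − (-0.000164)·(0.001611)/(0.014683) = 1.067366;  |Δ| = 0.000018
|s6 − s5| = 0.000018 < 0.0001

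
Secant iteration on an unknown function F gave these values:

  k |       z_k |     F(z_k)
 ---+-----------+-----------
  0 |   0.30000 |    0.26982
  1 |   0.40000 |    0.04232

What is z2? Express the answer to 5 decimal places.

0.41860

z2 = 0.40000 − 0.04232·(0.40000 − 0.30000) / (0.04232 − 0.26982)
   = 0.40000 − (0.0042320)/(-0.2275000) = 0.4186022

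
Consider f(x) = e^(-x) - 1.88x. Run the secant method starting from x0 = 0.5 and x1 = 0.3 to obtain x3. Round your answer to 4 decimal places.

f(0.5) = -0.333469, f(0.3) = 0.176818
x2 = 0.300000 − 0.176818·(0.300000 − 0.500000) / (0.176818 − (-0.333469)) = 0.300000 − (-0.035364)/(0.510288) = 0.369301
f(0.369301) = -0.003070
x3 = 0.369301 − (-0.003070)·(0.369301 − 0.300000) / (-0.003070 − 0.176818) = 0.369301 − (-0.000213)/(-0.179888) = 0.368119

0.3681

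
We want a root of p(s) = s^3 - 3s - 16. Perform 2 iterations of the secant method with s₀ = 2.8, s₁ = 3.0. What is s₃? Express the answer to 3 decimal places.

p(2.8) = -2.44800, p(3.0) = 2.00000
s₂ = 3.00000 − 2.00000·(3.00000 − 2.80000) / (2.00000 − (-2.44800)) = 3.00000 − (0.40000)/(4.44800) = 2.91007
p(2.91007) = -0.08622
s₃ = 2.91007 − (-0.08622)·(2.91007 − 3.00000) / (-0.08622 − 2.00000) = 2.91007 − (0.00775)/(-2.08622) = 2.91379

2.914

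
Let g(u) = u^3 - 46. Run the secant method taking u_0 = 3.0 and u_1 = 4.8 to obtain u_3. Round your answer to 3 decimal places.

g(3.0) = -19.00000, g(4.8) = 64.59200
u_2 = 4.80000 − 64.59200·(4.80000 − 3.00000) / (64.59200 − (-19.00000)) = 4.80000 − (116.26560)/(83.59200) = 3.40913
g(3.40913) = -6.37852
u_3 = 3.40913 − (-6.37852)·(3.40913 − 4.80000) / (-6.37852 − 64.59200) = 3.40913 − (8.87169)/(-70.97052) = 3.53414

3.534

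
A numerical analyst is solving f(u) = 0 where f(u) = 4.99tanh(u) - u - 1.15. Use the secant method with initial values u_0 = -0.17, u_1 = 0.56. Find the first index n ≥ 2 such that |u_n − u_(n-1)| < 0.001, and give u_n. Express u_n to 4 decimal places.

n = 5, u_n = 0.2990

f(-0.17) = -1.820221, f(0.56) = 0.824807
u_2 = 0.560000 − 0.824807·(0.730000)/(2.645029) = 0.332362;  |Δ| = 0.227638
f(0.332362) = 0.117639
u_3 = 0.332362 − 0.117639·(-0.227638)/(-0.707169) = 0.294494;  |Δ| = 0.037868
f(0.294494) = -0.016028
u_4 = 0.294494 − (-0.016028)·(-0.037868)/(-0.133667) = 0.299035;  |Δ| = 0.004541
f(0.299035) = 0.000206
u_5 = 0.299035 − 0.000206·(0.004541)/(0.016234) = 0.298977;  |Δ| = 0.000058
|u_5 − u_4| = 0.000058 < 0.001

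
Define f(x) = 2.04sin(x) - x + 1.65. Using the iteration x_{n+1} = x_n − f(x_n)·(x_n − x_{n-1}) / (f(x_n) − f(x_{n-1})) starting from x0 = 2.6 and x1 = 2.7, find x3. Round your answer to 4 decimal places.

f(2.6) = 0.101623, f(2.7) = -0.178145
x2 = 2.700000 − (-0.178145)·(2.700000 − 2.600000) / (-0.178145 − 0.101623) = 2.700000 − (-0.017815)/(-0.279768) = 2.636324
f(2.636324) = 0.001123
x3 = 2.636324 − 0.001123·(2.636324 − 2.700000) / (0.001123 − (-0.178145)) = 2.636324 − (-0.000071)/(0.179268) = 2.636723

2.6367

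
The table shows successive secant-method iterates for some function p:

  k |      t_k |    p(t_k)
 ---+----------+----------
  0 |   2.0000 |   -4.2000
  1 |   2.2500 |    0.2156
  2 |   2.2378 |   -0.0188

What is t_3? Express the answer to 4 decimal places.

2.2388

t_3 = 2.2378 − (-0.0188)·(2.2378 − 2.2500) / (-0.0188 − 0.2156)
   = 2.2378 − (0.000229)/(-0.234400) = 2.238778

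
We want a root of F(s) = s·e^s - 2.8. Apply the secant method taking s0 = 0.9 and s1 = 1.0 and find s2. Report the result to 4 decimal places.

1.0162

F(0.9) = -0.586357, F(1.0) = -0.081718
s2 = 1.000000 − (-0.081718)·(1.000000 − 0.900000) / (-0.081718 − (-0.586357)) = 1.000000 − (-0.008172)/(0.504639) = 1.016193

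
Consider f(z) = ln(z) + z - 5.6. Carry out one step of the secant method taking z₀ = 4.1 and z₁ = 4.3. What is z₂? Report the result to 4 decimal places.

f(4.1) = -0.089013, f(4.3) = 0.158615
z₂ = 4.300000 − 0.158615·(4.300000 − 4.100000) / (0.158615 − (-0.089013)) = 4.300000 − (0.031723)/(0.247628) = 4.171893

4.1719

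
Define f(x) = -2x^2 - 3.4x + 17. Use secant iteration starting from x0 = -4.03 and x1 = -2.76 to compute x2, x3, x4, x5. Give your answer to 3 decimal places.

-3.855, -3.894, -3.887, -3.887

f(-4.03) = -1.77980, f(-2.76) = 11.14880
x2 = -2.76000 − 11.14880·(-2.76000 − (-4.03000)) / (11.14880 − (-1.77980)) = -2.76000 − (14.15898)/(12.92860) = -3.85517
f(-3.85517) = 0.38294
x3 = -3.85517 − 0.38294·(-3.85517 − (-2.76000)) / (0.38294 − 11.14880) = -3.85517 − (-0.41939)/(-10.76586) = -3.89412
f(-3.89412) = -0.08836
x4 = -3.89412 − (-0.08836)·(-3.89412 − (-3.85517)) / (-0.08836 − 0.38294) = -3.89412 − (0.00344)/(-0.47130) = -3.88682
f(-3.88682) = 0.00046
x5 = -3.88682 − 0.00046·(-3.88682 − (-3.89412)) / (0.00046 − (-0.08836)) = -3.88682 − (0.00000)/(0.08882) = -3.88686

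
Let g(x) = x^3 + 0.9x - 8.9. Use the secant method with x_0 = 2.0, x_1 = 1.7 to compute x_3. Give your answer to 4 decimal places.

g(2.0) = 0.900000, g(1.7) = -2.457000
x_2 = 1.700000 − (-2.457000)·(1.700000 − 2.000000) / (-2.457000 − 0.900000) = 1.700000 − (0.737100)/(-3.357000) = 1.919571
g(1.919571) = -0.099241
x_3 = 1.919571 − (-0.099241)·(1.919571 − 1.700000) / (-0.099241 − (-2.457000)) = 1.919571 − (-0.021790)/(2.357759) = 1.928813

1.9288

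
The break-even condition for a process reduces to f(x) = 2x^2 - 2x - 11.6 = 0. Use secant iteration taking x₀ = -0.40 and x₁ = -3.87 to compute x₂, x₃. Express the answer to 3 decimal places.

-1.394, -1.787

f(-0.40) = -10.48000, f(-3.87) = 26.09380
x₂ = -3.87000 − 26.09380·(-3.87000 − (-0.40000)) / (26.09380 − (-10.48000)) = -3.87000 − (-90.54549)/(36.57380) = -1.39431
f(-1.39431) = -4.92320
x₃ = -1.39431 − (-4.92320)·(-1.39431 − (-3.87000)) / (-4.92320 − 26.09380) = -1.39431 − (-12.18833)/(-31.01700) = -1.78726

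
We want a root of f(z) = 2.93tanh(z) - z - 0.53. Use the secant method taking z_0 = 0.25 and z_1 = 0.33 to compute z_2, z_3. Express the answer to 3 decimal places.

f(0.25) = -0.06239, f(0.33) = 0.07327
z_2 = 0.33000 − 0.07327·(0.33000 − 0.25000) / (0.07327 − (-0.06239)) = 0.33000 − (0.00586)/(0.13565) = 0.28679
f(0.28679) = 0.00120
z_3 = 0.28679 − 0.00120·(0.28679 − 0.33000) / (0.00120 − 0.07327) = 0.28679 − (-0.00005)/(-0.07206) = 0.28607

0.287, 0.286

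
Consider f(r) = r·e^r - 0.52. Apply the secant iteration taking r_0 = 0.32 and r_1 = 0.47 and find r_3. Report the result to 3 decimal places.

f(0.32) = -0.07932, f(0.47) = 0.23200
r_2 = 0.47000 − 0.23200·(0.47000 − 0.32000) / (0.23200 − (-0.07932)) = 0.47000 − (0.03480)/(0.31132) = 0.35822
f(0.35822) = -0.00747
r_3 = 0.35822 − (-0.00747)·(0.35822 − 0.47000) / (-0.00747 − 0.23200) = 0.35822 − (0.00083)/(-0.23947) = 0.36170

0.362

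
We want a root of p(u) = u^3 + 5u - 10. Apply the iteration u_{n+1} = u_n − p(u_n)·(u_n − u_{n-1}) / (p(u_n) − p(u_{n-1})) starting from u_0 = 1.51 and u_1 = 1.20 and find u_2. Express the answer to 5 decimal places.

p(1.51) = 0.9929510, p(1.20) = -2.2720000
u_2 = 1.2000000 − (-2.2720000)·(1.2000000 − 1.5100000) / (-2.2720000 − 0.9929510) = 1.2000000 − (0.7043200)/(-3.2649510) = 1.4157215

1.41572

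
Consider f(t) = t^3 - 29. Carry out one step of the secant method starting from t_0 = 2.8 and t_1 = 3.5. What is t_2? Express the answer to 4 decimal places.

f(2.8) = -7.048000, f(3.5) = 13.875000
t_2 = 3.500000 − 13.875000·(3.500000 − 2.800000) / (13.875000 − (-7.048000)) = 3.500000 − (9.712500)/(20.923000) = 3.035798

3.0358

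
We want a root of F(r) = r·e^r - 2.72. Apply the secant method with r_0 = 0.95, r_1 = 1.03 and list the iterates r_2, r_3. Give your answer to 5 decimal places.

F(0.95) = -0.2635758, F(1.03) = 0.1650978
r_2 = 1.0300000 − 0.1650978·(1.0300000 − 0.9500000) / (0.1650978 − (-0.2635758)) = 1.0300000 − (0.0132078)/(0.4286736) = 0.9991891
F(0.9991891) = -0.0061241
r_3 = 0.9991891 − (-0.0061241)·(0.9991891 − 1.0300000) / (-0.0061241 − 0.1650978) = 0.9991891 − (0.0001887)/(-0.1712219) = 1.0002911

0.99919, 1.00029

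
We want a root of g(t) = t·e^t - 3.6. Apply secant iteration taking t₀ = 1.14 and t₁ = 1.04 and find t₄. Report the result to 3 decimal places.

g(1.14) = -0.03548, g(1.04) = -0.65761
t₂ = 1.04000 − (-0.65761)·(1.04000 − 1.14000) / (-0.65761 − (-0.03548)) = 1.04000 − (0.06576)/(-0.62213) = 1.14570
g(1.14570) = 0.00284
t₃ = 1.14570 − 0.00284·(1.14570 − 1.04000) / (0.00284 − (-0.65761)) = 1.14570 − (0.00030)/(0.66046) = 1.14525
g(1.14525) = -0.00023
t₄ = 1.14525 − (-0.00023)·(1.14525 − 1.14570) / (-0.00023 − 0.00284) = 1.14525 − (0.00000)/(-0.00307) = 1.14528

1.145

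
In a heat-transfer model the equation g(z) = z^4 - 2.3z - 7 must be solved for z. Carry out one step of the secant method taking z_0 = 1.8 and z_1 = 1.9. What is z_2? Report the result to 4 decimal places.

g(1.8) = -0.642400, g(1.9) = 1.662100
z_2 = 1.900000 − 1.662100·(1.900000 − 1.800000) / (1.662100 − (-0.642400)) = 1.900000 − (0.166210)/(2.304500) = 1.827876

1.8279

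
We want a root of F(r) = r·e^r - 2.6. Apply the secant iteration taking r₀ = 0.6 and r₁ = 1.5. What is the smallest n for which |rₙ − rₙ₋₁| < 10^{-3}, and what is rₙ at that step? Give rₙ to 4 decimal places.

F(0.6) = -1.506729, F(1.5) = 4.122534
r₂ = 1.500000 − 4.122534·(0.900000)/(5.629262) = 0.840894;  |Δ| = 0.659106
F(0.840894) = -0.650439
r₃ = 0.840894 − (-0.650439)·(-0.659106)/(-4.772972) = 0.930714;  |Δ| = 0.089820
F(0.930714) = -0.239412
r₄ = 0.930714 − (-0.239412)·(0.089820)/(0.411026) = 0.983032;  |Δ| = 0.052318
F(0.983032) = 0.027198
r₅ = 0.983032 − 0.027198·(0.052318)/(0.266610) = 0.977695;  |Δ| = 0.005337
F(0.977695) = -0.000974
r₆ = 0.977695 − (-0.000974)·(-0.005337)/(-0.028172) = 0.977879;  |Δ| = 0.000185
|r₆ − r₅| = 0.000185 < 10^{-3}

n = 6, rₙ = 0.9779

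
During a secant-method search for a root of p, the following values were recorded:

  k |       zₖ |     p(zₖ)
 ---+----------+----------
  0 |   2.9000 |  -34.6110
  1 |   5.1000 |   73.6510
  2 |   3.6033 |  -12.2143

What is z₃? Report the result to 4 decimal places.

3.8162

z₃ = 3.6033 − (-12.2143)·(3.6033 − 5.1000) / (-12.2143 − 73.6510)
   = 3.6033 − (18.281143)/(-85.865300) = 3.816205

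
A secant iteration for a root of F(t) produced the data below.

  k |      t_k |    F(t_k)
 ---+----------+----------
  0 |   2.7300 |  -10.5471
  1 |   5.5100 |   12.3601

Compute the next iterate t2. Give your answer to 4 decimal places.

t2 = 5.5100 − 12.3601·(5.5100 − 2.7300) / (12.3601 − (-10.5471))
   = 5.5100 − (34.361078)/(22.907200) = 4.009988

4.0100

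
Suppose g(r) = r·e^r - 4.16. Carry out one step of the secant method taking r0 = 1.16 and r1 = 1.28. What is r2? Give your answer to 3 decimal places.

g(1.16) = -0.45968, g(1.28) = 0.44370
r2 = 1.28000 − 0.44370·(1.28000 − 1.16000) / (0.44370 − (-0.45968)) = 1.28000 − (0.05324)/(0.90338) = 1.22106

1.221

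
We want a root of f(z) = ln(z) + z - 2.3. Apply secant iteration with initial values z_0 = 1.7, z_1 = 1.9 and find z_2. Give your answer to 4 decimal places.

1.7446

f(1.7) = -0.069372, f(1.9) = 0.241854
z_2 = 1.900000 − 0.241854·(1.900000 − 1.700000) / (0.241854 − (-0.069372)) = 1.900000 − (0.048371)/(0.311226) = 1.744580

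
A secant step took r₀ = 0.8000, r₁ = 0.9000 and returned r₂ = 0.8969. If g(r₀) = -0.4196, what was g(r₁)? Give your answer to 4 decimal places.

0.0134

The secant line through (0.8000, -0.4196) and (0.9000, g(r₁)) crosses zero at r₂ = 0.8969.
So (0.8000, -0.4196), (0.9000, g(r₁)), (0.8969, 0) are collinear:
g(r₁) = -0.4196 · (0.9000 − 0.8969) / (0.8000 − 0.8969) = -0.4196 · (0.003100)/(-0.096900) = 0.013424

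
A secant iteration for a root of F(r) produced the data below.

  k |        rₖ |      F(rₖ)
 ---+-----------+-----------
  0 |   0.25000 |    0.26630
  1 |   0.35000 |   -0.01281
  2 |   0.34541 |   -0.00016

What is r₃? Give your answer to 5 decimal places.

0.34535

r₃ = 0.34541 − (-0.00016)·(0.34541 − 0.35000) / (-0.00016 − (-0.01281))
   = 0.34541 − (0.0000007)/(0.0126500) = 0.3453519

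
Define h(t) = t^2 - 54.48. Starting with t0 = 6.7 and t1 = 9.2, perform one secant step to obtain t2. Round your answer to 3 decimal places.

h(6.7) = -9.59000, h(9.2) = 30.16000
t2 = 9.20000 − 30.16000·(9.20000 − 6.70000) / (30.16000 − (-9.59000)) = 9.20000 − (75.40000)/(39.75000) = 7.30314

7.303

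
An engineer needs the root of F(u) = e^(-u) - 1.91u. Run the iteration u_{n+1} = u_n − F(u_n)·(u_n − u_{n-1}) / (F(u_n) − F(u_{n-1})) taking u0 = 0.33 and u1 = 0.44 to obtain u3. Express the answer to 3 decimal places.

F(0.33) = 0.08862, F(0.44) = -0.19636
u2 = 0.44000 − (-0.19636)·(0.44000 − 0.33000) / (-0.19636 − 0.08862) = 0.44000 − (-0.02160)/(-0.28499) = 0.36421
F(0.36421) = -0.00089
u3 = 0.36421 − (-0.00089)·(0.36421 − 0.44000) / (-0.00089 − (-0.19636)) = 0.36421 − (0.00007)/(0.19548) = 0.36386

0.364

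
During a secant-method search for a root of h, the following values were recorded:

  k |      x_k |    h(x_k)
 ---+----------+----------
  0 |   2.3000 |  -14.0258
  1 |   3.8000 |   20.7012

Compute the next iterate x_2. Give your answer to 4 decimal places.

x_2 = 3.8000 − 20.7012·(3.8000 − 2.3000) / (20.7012 − (-14.0258))
   = 3.8000 − (31.051800)/(34.727000) = 2.905831

2.9058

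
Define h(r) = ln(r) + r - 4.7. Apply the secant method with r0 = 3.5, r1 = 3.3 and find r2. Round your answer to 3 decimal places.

3.459

h(3.5) = 0.05276, h(3.3) = -0.20608
r2 = 3.30000 − (-0.20608)·(3.30000 − 3.50000) / (-0.20608 − 0.05276) = 3.30000 − (0.04122)/(-0.25884) = 3.45923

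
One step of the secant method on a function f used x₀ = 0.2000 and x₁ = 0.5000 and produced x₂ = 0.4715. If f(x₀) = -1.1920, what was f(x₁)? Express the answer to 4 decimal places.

The secant line through (0.2000, -1.1920) and (0.5000, f(x₁)) crosses zero at x₂ = 0.4715.
So (0.2000, -1.1920), (0.5000, f(x₁)), (0.4715, 0) are collinear:
f(x₁) = -1.1920 · (0.5000 − 0.4715) / (0.2000 − 0.4715) = -1.1920 · (0.028500)/(-0.271500) = 0.125127

0.1251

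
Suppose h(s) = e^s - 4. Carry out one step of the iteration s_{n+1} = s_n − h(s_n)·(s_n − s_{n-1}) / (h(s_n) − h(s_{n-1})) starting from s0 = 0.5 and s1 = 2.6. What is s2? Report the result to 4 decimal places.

0.9179

h(0.5) = -2.351279, h(2.6) = 9.463738
s2 = 2.600000 − 9.463738·(2.600000 − 0.500000) / (9.463738 − (-2.351279)) = 2.600000 − (19.873850)/(11.815017) = 0.917916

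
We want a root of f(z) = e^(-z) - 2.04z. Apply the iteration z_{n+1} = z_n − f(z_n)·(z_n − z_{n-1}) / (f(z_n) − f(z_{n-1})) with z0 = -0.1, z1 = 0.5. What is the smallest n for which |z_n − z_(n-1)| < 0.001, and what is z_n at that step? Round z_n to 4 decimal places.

n = 4, z_n = 0.3466

f(-0.1) = 1.309171, f(0.5) = -0.413469
z2 = 0.500000 − (-0.413469)·(0.600000)/(-1.722640) = 0.355988;  |Δ| = 0.144012
f(0.355988) = -0.025733
z3 = 0.355988 − (-0.025733)·(-0.144012)/(0.387736) = 0.346430;  |Δ| = 0.009558
f(0.346430) = 0.000492
z4 = 0.346430 − 0.000492·(-0.009558)/(0.026225) = 0.346609;  |Δ| = 0.000179
|z4 − z3| = 0.000179 < 0.001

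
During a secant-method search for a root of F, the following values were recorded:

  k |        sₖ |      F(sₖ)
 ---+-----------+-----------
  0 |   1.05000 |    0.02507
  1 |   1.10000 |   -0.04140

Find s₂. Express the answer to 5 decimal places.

s₂ = 1.10000 − (-0.04140)·(1.10000 − 1.05000) / (-0.04140 − 0.02507)
   = 1.10000 − (-0.0020700)/(-0.0664700) = 1.0688581

1.06886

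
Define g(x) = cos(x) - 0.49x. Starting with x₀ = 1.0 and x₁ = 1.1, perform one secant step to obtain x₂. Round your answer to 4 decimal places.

g(1.0) = 0.050302, g(1.1) = -0.085404
x₂ = 1.100000 − (-0.085404)·(1.100000 − 1.000000) / (-0.085404 − 0.050302) = 1.100000 − (-0.008540)/(-0.135706) = 1.037067

1.0371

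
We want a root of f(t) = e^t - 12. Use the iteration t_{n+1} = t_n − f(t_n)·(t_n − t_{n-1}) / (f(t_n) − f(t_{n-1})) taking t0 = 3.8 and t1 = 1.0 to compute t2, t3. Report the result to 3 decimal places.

1.619, 3.466

f(3.8) = 32.70118, f(1.0) = -9.28172
t2 = 1.00000 − (-9.28172)·(1.00000 − 3.80000) / (-9.28172 − 32.70118) = 1.00000 − (25.98881)/(-41.98290) = 1.61903
f(1.61903) = -6.95179
t3 = 1.61903 − (-6.95179)·(1.61903 − 1.00000) / (-6.95179 − (-9.28172)) = 1.61903 − (-4.30339)/(2.32993) = 3.46604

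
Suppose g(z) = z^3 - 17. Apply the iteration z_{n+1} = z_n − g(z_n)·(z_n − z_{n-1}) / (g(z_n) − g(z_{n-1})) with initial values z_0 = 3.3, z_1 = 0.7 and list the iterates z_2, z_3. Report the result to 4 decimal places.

1.9167, 3.7255

g(3.3) = 18.937000, g(0.7) = -16.657000
z_2 = 0.700000 − (-16.657000)·(0.700000 − 3.300000) / (-16.657000 − 18.937000) = 0.700000 − (43.308200)/(-35.594000) = 1.916728
g(1.916728) = -9.958241
z_3 = 1.916728 − (-9.958241)·(1.916728 − 0.700000) / (-9.958241 − (-16.657000)) = 1.916728 − (-12.116466)/(6.698759) = 3.725490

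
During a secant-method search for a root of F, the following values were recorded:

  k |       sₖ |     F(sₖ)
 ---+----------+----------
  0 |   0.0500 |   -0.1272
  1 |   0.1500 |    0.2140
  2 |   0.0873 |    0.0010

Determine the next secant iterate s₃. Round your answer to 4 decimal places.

s₃ = 0.0873 − 0.0010·(0.0873 − 0.1500) / (0.0010 − 0.2140)
   = 0.0873 − (-0.000063)/(-0.213000) = 0.087006

0.0870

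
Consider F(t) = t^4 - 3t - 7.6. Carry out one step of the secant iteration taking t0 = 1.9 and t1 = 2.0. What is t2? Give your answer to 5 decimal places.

F(1.9) = -0.2679000, F(2.0) = 2.4000000
t2 = 2.0000000 − 2.4000000·(2.0000000 − 1.9000000) / (2.4000000 − (-0.2679000)) = 2.0000000 − (0.2400000)/(2.6679000) = 1.9100416

1.91004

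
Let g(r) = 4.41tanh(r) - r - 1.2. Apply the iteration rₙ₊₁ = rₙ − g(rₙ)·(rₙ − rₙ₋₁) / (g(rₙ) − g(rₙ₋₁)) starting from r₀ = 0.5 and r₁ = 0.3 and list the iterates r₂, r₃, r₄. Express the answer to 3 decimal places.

0.378, 0.373, 0.373

g(0.5) = 0.33794, g(0.3) = -0.21531
r₂ = 0.30000 − (-0.21531)·(0.30000 − 0.50000) / (-0.21531 − 0.33794) = 0.30000 − (0.04306)/(-0.55325) = 0.37784
g(0.37784) = 0.01341
r₃ = 0.37784 − 0.01341·(0.37784 − 0.30000) / (0.01341 − (-0.21531)) = 0.37784 − (0.00104)/(0.22872) = 0.37327
g(0.37327) = 0.00044
r₄ = 0.37327 − 0.00044·(0.37327 − 0.37784) / (0.00044 − 0.01341) = 0.37327 − (0.00000)/(-0.01297) = 0.37312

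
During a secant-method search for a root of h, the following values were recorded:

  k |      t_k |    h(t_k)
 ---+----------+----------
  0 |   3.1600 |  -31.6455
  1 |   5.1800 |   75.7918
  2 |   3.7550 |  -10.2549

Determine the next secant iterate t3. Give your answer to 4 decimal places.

t3 = 3.7550 − (-10.2549)·(3.7550 − 5.1800) / (-10.2549 − 75.7918)
   = 3.7550 − (14.613232)/(-86.046700) = 3.924829

3.9248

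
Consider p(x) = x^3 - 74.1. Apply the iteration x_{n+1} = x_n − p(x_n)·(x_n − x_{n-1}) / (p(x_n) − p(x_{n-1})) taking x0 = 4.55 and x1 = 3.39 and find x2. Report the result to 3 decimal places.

4.128

p(4.55) = 20.09637, p(3.39) = -35.14178
x2 = 3.39000 − (-35.14178)·(3.39000 − 4.55000) / (-35.14178 − 20.09637) = 3.39000 − (40.76447)/(-55.23816) = 4.12798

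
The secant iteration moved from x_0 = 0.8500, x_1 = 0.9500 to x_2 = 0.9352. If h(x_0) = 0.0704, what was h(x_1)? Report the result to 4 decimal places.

The secant line through (0.8500, 0.0704) and (0.9500, h(x_1)) crosses zero at x_2 = 0.9352.
So (0.8500, 0.0704), (0.9500, h(x_1)), (0.9352, 0) are collinear:
h(x_1) = 0.0704 · (0.9500 − 0.9352) / (0.8500 − 0.9352) = 0.0704 · (0.014800)/(-0.085200) = -0.012229

-0.0122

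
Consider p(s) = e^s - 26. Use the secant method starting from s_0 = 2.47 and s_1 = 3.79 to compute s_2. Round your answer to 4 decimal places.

p(2.47) = -14.177553, p(3.79) = 18.256400
s_2 = 3.790000 − 18.256400·(3.790000 − 2.470000) / (18.256400 − (-14.177553)) = 3.790000 − (24.098448)/(32.433953) = 3.046999

3.0470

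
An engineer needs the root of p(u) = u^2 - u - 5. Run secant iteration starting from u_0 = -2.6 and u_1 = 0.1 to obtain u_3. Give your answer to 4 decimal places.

p(-2.6) = 4.360000, p(0.1) = -5.090000
u_2 = 0.100000 − (-5.090000)·(0.100000 − (-2.600000)) / (-5.090000 − 4.360000) = 0.100000 − (-13.743000)/(-9.450000) = -1.354286
p(-1.354286) = -1.811624
u_3 = -1.354286 − (-1.811624)·(-1.354286 − 0.100000) / (-1.811624 − (-5.090000)) = -1.354286 − (2.634620)/(3.278376) = -2.157921

-2.1579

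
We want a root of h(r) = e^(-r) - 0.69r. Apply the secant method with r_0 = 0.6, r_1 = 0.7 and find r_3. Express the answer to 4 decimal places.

h(0.6) = 0.134812, h(0.7) = 0.013585
r_2 = 0.700000 − 0.013585·(0.700000 − 0.600000) / (0.013585 − 0.134812) = 0.700000 − (0.001359)/(-0.121226) = 0.711207
h(0.711207) = 0.000319
r_3 = 0.711207 − 0.000319·(0.711207 − 0.700000) / (0.000319 − 0.013585) = 0.711207 − (0.000004)/(-0.013266) = 0.711476

0.7115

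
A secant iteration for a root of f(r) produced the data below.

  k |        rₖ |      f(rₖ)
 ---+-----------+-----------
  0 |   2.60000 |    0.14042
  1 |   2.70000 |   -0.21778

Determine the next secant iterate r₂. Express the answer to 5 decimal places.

2.63920

r₂ = 2.70000 − (-0.21778)·(2.70000 − 2.60000) / (-0.21778 − 0.14042)
   = 2.70000 − (-0.0217780)/(-0.3582000) = 2.6392016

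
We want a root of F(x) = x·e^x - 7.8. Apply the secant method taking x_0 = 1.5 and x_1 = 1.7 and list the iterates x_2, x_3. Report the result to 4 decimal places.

1.5834, 1.5897

F(1.5) = -1.077466, F(1.7) = 1.505711
x_2 = 1.700000 − 1.505711·(1.700000 − 1.500000) / (1.505711 − (-1.077466)) = 1.700000 − (0.301142)/(2.583177) = 1.583422
F(1.583422) = -0.086207
x_3 = 1.583422 − (-0.086207)·(1.583422 − 1.700000) / (-0.086207 − 1.505711) = 1.583422 − (0.010050)/(-1.591918) = 1.589735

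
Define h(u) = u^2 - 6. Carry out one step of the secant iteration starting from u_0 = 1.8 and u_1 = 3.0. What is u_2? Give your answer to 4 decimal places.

h(1.8) = -2.760000, h(3.0) = 3.000000
u_2 = 3.000000 − 3.000000·(3.000000 − 1.800000) / (3.000000 − (-2.760000)) = 3.000000 − (3.600000)/(5.760000) = 2.375000

2.3750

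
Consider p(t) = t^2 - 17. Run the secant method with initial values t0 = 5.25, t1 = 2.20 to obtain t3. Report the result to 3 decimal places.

p(5.25) = 10.56250, p(2.20) = -12.16000
t2 = 2.20000 − (-12.16000)·(2.20000 − 5.25000) / (-12.16000 − 10.56250) = 2.20000 − (37.08800)/(-22.72250) = 3.83221
p(3.83221) = -2.31413
t3 = 3.83221 − (-2.31413)·(3.83221 − 2.20000) / (-2.31413 − (-12.16000)) = 3.83221 − (-3.77716)/(9.84587) = 4.21584

4.216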